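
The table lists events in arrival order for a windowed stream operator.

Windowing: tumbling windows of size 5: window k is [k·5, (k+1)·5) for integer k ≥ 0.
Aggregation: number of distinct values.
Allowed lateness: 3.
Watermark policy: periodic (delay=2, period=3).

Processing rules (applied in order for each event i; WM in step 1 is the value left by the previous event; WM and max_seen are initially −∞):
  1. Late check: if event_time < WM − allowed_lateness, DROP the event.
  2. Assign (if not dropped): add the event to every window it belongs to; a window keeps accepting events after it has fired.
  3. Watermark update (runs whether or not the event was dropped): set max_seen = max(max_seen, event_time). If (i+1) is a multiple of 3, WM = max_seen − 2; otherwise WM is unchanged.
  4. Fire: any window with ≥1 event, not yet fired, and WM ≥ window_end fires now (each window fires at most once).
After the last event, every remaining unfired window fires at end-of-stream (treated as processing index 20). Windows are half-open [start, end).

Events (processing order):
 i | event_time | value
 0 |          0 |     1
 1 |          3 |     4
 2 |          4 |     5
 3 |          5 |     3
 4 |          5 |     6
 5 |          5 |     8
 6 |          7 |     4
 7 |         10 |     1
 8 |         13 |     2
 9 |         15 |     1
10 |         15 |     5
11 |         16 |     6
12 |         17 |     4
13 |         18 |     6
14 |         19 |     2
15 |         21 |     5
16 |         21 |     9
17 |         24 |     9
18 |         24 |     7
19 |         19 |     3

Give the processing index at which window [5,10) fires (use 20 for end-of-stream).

i=0 t=0 v=1: → [0,5); WM=−∞
i=1 t=3 v=4: → [0,5); WM=−∞
i=2 t=4 v=5: → [0,5); WM=2
i=3 t=5 v=3: → [5,10); WM=2
i=4 t=5 v=6: → [5,10); WM=2
i=5 t=5 v=8: → [5,10); WM=3
i=6 t=7 v=4: → [5,10); WM=3
i=7 t=10 v=1: → [10,15); WM=3
i=8 t=13 v=2: → [10,15); WM=11; [0,5) fires=3 [5,10) fires=4
i=9 t=15 v=1: → [15,20); WM=11
i=10 t=15 v=5: → [15,20); WM=11
i=11 t=16 v=6: → [15,20); WM=14
i=12 t=17 v=4: → [15,20); WM=14
i=13 t=18 v=6: → [15,20); WM=14
i=14 t=19 v=2: → [15,20); WM=17; [10,15) fires=2
i=15 t=21 v=5: → [20,25); WM=17
i=16 t=21 v=9: → [20,25); WM=17
i=17 t=24 v=9: → [20,25); WM=22; [15,20) fires=5
i=18 t=24 v=7: → [20,25); WM=22
i=19 t=19 v=3: → [15,20); WM=22

8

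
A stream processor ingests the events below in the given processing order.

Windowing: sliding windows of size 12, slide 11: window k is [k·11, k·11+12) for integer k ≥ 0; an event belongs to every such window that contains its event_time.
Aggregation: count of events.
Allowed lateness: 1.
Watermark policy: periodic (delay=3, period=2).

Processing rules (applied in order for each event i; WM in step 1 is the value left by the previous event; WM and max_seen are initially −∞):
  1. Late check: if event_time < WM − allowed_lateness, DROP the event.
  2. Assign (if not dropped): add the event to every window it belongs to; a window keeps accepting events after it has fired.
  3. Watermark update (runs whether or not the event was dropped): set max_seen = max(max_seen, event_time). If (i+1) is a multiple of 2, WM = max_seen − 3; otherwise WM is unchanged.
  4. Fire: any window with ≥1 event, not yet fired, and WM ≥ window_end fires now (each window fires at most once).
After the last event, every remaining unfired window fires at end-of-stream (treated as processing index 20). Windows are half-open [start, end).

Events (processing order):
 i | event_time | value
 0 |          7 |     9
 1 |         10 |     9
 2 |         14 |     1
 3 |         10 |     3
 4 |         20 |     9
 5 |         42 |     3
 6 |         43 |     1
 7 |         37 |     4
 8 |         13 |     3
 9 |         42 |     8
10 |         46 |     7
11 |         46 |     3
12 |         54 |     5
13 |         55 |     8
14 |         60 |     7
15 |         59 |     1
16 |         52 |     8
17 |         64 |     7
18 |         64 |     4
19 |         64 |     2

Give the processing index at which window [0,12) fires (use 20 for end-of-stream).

i=0 t=7 v=9: → [0,12); WM=−∞
i=1 t=10 v=9: → [0,12); WM=7
i=2 t=14 v=1: → [11,23); WM=7
i=3 t=10 v=3: → [0,12); WM=11
i=4 t=20 v=9: → [11,23); WM=11
i=5 t=42 v=3: → [33,45); WM=39; [0,12) fires=3 [11,23) fires=2
i=6 t=43 v=1: → [33,45); WM=39
i=7 t=37 v=4: DROP (t<39-1); WM=40
i=8 t=13 v=3: DROP (t<40-1); WM=40
i=9 t=42 v=8: → [33,45); WM=40
i=10 t=46 v=7: → [44,56); WM=40
i=11 t=46 v=3: → [44,56); WM=43
i=12 t=54 v=5: → [44,56); WM=43
i=13 t=55 v=8: → [55,67),[44,56); WM=52; [33,45) fires=3
i=14 t=60 v=7: → [55,67); WM=52
i=15 t=59 v=1: → [55,67); WM=57; [44,56) fires=4
i=16 t=52 v=8: DROP (t<57-1); WM=57
i=17 t=64 v=7: → [55,67); WM=61
i=18 t=64 v=4: → [55,67); WM=61
i=19 t=64 v=2: → [55,67); WM=61

5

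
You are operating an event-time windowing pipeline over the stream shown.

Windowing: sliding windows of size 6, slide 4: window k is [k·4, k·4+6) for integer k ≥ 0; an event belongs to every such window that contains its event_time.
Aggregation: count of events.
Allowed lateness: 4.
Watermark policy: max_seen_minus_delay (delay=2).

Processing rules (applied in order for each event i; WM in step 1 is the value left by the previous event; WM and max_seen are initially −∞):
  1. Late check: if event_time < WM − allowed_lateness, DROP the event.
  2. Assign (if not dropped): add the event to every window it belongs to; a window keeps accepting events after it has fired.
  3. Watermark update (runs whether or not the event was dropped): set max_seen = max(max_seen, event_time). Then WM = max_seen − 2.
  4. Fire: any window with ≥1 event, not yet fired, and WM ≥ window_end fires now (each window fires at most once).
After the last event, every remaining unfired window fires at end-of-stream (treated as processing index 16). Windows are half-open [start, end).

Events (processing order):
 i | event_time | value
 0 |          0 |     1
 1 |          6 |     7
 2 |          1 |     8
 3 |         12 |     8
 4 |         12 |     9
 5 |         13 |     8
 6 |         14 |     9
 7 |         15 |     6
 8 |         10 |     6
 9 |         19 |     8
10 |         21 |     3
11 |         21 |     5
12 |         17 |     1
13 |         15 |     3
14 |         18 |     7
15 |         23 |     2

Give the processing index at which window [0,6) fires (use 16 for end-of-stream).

i=0 t=0 v=1: → [0,6); WM=-2
i=1 t=6 v=7: → [4,10); WM=4
i=2 t=1 v=8: → [0,6); WM=4
i=3 t=12 v=8: → [12,18),[8,14); WM=10; [0,6) fires=2 [4,10) fires=1
i=4 t=12 v=9: → [12,18),[8,14); WM=10
i=5 t=13 v=8: → [12,18),[8,14); WM=11
i=6 t=14 v=9: → [12,18); WM=12
i=7 t=15 v=6: → [12,18); WM=13
i=8 t=10 v=6: → [8,14); WM=13
i=9 t=19 v=8: → [16,22); WM=17; [8,14) fires=4
i=10 t=21 v=3: → [20,26),[16,22); WM=19; [12,18) fires=5
i=11 t=21 v=5: → [20,26),[16,22); WM=19
i=12 t=17 v=1: → [16,22),[12,18); WM=19
i=13 t=15 v=3: → [12,18); WM=19
i=14 t=18 v=7: → [16,22); WM=19
i=15 t=23 v=2: → [20,26); WM=21

3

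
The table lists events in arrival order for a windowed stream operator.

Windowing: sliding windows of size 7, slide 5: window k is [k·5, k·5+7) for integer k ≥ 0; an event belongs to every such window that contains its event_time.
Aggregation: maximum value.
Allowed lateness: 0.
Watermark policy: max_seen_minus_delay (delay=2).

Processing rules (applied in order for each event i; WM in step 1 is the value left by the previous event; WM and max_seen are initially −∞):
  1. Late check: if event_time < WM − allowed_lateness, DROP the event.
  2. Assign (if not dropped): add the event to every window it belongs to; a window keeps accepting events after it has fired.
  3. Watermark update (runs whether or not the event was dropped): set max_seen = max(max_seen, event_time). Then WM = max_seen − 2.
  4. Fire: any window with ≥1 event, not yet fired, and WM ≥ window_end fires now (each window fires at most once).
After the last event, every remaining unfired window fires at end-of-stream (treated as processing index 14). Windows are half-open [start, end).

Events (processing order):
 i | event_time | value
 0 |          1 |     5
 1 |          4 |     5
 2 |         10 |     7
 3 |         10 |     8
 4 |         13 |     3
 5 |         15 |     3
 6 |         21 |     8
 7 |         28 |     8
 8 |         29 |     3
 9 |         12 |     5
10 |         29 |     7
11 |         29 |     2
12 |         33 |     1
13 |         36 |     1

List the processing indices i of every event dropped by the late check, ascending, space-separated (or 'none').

i=0 t=1 v=5: → [0,7); WM=-1
i=1 t=4 v=5: → [0,7); WM=2
i=2 t=10 v=7: → [10,17),[5,12); WM=8; [0,7) fires=5
i=3 t=10 v=8: → [10,17),[5,12); WM=8
i=4 t=13 v=3: → [10,17); WM=11
i=5 t=15 v=3: → [15,22),[10,17); WM=13; [5,12) fires=8
i=6 t=21 v=8: → [20,27),[15,22); WM=19; [10,17) fires=8
i=7 t=28 v=8: → [25,32); WM=26; [15,22) fires=8
i=8 t=29 v=3: → [25,32); WM=27; [20,27) fires=8
i=9 t=12 v=5: DROP (t<27-0); WM=27
i=10 t=29 v=7: → [25,32); WM=27
i=11 t=29 v=2: → [25,32); WM=27
i=12 t=33 v=1: → [30,37); WM=31
i=13 t=36 v=1: → [35,42),[30,37); WM=34; [25,32) fires=8

9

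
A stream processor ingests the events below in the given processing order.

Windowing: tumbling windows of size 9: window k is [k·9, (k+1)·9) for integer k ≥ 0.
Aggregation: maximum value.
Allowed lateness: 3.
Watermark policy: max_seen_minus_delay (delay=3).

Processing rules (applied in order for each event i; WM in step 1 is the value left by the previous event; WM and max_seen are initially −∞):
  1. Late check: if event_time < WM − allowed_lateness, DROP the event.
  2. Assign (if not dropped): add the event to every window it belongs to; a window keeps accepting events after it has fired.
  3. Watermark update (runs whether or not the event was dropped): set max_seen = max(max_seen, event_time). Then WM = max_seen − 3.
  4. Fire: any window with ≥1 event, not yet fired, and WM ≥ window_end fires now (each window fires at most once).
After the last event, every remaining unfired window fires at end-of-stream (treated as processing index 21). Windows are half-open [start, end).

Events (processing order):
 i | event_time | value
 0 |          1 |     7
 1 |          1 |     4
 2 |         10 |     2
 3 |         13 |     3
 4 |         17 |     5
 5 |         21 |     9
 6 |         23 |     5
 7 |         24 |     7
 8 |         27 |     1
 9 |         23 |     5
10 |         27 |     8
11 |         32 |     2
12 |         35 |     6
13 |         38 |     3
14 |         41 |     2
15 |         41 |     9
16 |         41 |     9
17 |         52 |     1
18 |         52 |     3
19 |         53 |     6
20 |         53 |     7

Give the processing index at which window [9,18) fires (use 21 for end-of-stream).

5

i=0 t=1 v=7: → [0,9); WM=-2
i=1 t=1 v=4: → [0,9); WM=-2
i=2 t=10 v=2: → [9,18); WM=7
i=3 t=13 v=3: → [9,18); WM=10; [0,9) fires=7
i=4 t=17 v=5: → [9,18); WM=14
i=5 t=21 v=9: → [18,27); WM=18; [9,18) fires=5
i=6 t=23 v=5: → [18,27); WM=20
i=7 t=24 v=7: → [18,27); WM=21
i=8 t=27 v=1: → [27,36); WM=24
i=9 t=23 v=5: → [18,27); WM=24
i=10 t=27 v=8: → [27,36); WM=24
i=11 t=32 v=2: → [27,36); WM=29; [18,27) fires=9
i=12 t=35 v=6: → [27,36); WM=32
i=13 t=38 v=3: → [36,45); WM=35
i=14 t=41 v=2: → [36,45); WM=38; [27,36) fires=8
i=15 t=41 v=9: → [36,45); WM=38
i=16 t=41 v=9: → [36,45); WM=38
i=17 t=52 v=1: → [45,54); WM=49; [36,45) fires=9
i=18 t=52 v=3: → [45,54); WM=49
i=19 t=53 v=6: → [45,54); WM=50
i=20 t=53 v=7: → [45,54); WM=50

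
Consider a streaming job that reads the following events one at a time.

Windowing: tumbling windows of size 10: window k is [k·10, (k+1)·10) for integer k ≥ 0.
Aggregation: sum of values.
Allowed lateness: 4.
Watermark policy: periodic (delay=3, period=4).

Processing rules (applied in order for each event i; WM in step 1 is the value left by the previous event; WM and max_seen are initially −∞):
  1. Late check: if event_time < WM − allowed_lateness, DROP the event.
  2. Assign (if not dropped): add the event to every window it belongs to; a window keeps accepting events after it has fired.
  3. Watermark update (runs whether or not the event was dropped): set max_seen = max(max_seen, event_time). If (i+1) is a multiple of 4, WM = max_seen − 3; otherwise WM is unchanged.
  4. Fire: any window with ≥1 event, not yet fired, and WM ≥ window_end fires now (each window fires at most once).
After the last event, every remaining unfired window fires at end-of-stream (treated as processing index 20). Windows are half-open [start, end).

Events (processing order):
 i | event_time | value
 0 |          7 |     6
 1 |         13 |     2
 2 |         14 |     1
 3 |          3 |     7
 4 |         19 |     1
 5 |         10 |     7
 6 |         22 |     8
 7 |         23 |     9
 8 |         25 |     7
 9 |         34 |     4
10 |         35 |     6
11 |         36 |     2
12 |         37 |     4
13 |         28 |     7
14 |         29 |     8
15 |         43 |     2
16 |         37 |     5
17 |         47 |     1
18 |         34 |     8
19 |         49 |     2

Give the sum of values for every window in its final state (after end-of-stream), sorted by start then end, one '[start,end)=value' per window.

[0,10)=13 [10,20)=11 [20,30)=32 [30,40)=21 [40,50)=5

i=0 t=7 v=6: → [0,10); WM=−∞
i=1 t=13 v=2: → [10,20); WM=−∞
i=2 t=14 v=1: → [10,20); WM=−∞
i=3 t=3 v=7: → [0,10); WM=11; [0,10) fires=13
i=4 t=19 v=1: → [10,20); WM=11
i=5 t=10 v=7: → [10,20); WM=11
i=6 t=22 v=8: → [20,30); WM=11
i=7 t=23 v=9: → [20,30); WM=20; [10,20) fires=11
i=8 t=25 v=7: → [20,30); WM=20
i=9 t=34 v=4: → [30,40); WM=20
i=10 t=35 v=6: → [30,40); WM=20
i=11 t=36 v=2: → [30,40); WM=33; [20,30) fires=24
i=12 t=37 v=4: → [30,40); WM=33
i=13 t=28 v=7: DROP (t<33-4); WM=33
i=14 t=29 v=8: → [20,30); WM=33
i=15 t=43 v=2: → [40,50); WM=40; [30,40) fires=16
i=16 t=37 v=5: → [30,40); WM=40
i=17 t=47 v=1: → [40,50); WM=40
i=18 t=34 v=8: DROP (t<40-4); WM=40
i=19 t=49 v=2: → [40,50); WM=46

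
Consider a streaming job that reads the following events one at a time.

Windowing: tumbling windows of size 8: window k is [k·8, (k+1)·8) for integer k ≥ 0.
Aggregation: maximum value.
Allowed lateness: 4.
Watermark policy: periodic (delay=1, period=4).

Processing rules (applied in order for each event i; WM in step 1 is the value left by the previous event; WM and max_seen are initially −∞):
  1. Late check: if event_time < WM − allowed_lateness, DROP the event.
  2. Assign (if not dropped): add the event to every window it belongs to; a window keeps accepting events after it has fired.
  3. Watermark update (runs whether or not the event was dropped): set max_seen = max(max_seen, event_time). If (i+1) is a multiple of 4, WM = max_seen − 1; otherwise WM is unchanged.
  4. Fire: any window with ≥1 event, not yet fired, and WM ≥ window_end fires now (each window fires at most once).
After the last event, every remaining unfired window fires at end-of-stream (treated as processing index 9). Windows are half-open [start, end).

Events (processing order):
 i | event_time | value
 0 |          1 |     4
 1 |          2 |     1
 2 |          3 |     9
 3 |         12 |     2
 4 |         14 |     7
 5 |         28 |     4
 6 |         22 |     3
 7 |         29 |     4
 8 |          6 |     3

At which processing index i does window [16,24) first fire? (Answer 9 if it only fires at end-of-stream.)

i=0 t=1 v=4: → [0,8); WM=−∞
i=1 t=2 v=1: → [0,8); WM=−∞
i=2 t=3 v=9: → [0,8); WM=−∞
i=3 t=12 v=2: → [8,16); WM=11; [0,8) fires=9
i=4 t=14 v=7: → [8,16); WM=11
i=5 t=28 v=4: → [24,32); WM=11
i=6 t=22 v=3: → [16,24); WM=11
i=7 t=29 v=4: → [24,32); WM=28; [8,16) fires=7 [16,24) fires=3
i=8 t=6 v=3: DROP (t<28-4); WM=28

7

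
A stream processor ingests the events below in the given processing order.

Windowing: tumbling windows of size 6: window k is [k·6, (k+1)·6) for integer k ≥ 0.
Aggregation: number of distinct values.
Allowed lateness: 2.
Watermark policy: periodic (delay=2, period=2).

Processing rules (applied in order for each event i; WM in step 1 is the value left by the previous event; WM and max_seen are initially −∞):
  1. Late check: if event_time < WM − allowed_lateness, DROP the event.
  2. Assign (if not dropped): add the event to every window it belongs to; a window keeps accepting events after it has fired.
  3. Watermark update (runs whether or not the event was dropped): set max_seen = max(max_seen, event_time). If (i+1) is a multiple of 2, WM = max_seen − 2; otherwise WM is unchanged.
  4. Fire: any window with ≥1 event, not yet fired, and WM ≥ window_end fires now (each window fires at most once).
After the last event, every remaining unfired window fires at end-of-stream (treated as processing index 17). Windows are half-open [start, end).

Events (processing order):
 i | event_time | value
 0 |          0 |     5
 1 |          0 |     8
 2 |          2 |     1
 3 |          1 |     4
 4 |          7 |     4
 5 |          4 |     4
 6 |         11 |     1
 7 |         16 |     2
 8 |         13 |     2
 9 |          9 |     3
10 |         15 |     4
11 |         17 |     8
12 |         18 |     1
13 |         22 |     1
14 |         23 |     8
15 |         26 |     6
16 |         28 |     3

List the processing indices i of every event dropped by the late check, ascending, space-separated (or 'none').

9

i=0 t=0 v=5: → [0,6); WM=−∞
i=1 t=0 v=8: → [0,6); WM=-2
i=2 t=2 v=1: → [0,6); WM=-2
i=3 t=1 v=4: → [0,6); WM=0
i=4 t=7 v=4: → [6,12); WM=0
i=5 t=4 v=4: → [0,6); WM=5
i=6 t=11 v=1: → [6,12); WM=5
i=7 t=16 v=2: → [12,18); WM=14; [0,6) fires=4 [6,12) fires=2
i=8 t=13 v=2: → [12,18); WM=14
i=9 t=9 v=3: DROP (t<14-2); WM=14
i=10 t=15 v=4: → [12,18); WM=14
i=11 t=17 v=8: → [12,18); WM=15
i=12 t=18 v=1: → [18,24); WM=15
i=13 t=22 v=1: → [18,24); WM=20; [12,18) fires=3
i=14 t=23 v=8: → [18,24); WM=20
i=15 t=26 v=6: → [24,30); WM=24; [18,24) fires=2
i=16 t=28 v=3: → [24,30); WM=24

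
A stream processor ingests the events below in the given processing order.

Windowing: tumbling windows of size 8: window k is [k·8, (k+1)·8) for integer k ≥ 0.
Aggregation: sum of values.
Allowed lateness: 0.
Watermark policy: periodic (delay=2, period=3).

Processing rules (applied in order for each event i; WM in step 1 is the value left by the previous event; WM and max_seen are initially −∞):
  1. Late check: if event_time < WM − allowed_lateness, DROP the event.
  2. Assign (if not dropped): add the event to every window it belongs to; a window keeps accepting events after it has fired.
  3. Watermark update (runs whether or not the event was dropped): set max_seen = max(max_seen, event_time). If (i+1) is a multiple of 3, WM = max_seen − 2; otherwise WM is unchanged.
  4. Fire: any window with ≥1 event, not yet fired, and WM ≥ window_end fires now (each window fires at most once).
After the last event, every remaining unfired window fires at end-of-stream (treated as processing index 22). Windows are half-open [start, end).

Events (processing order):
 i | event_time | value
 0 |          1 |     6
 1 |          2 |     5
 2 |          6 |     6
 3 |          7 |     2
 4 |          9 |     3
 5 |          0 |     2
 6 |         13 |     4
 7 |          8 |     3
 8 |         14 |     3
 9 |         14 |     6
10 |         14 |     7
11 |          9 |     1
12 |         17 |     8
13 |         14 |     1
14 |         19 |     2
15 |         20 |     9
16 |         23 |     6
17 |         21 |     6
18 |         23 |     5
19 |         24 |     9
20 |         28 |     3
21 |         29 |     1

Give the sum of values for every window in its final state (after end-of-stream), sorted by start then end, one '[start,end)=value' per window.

[0,8)=19 [8,16)=27 [16,24)=36 [24,32)=13

i=0 t=1 v=6: → [0,8); WM=−∞
i=1 t=2 v=5: → [0,8); WM=−∞
i=2 t=6 v=6: → [0,8); WM=4
i=3 t=7 v=2: → [0,8); WM=4
i=4 t=9 v=3: → [8,16); WM=4
i=5 t=0 v=2: DROP (t<4-0); WM=7
i=6 t=13 v=4: → [8,16); WM=7
i=7 t=8 v=3: → [8,16); WM=7
i=8 t=14 v=3: → [8,16); WM=12; [0,8) fires=19
i=9 t=14 v=6: → [8,16); WM=12
i=10 t=14 v=7: → [8,16); WM=12
i=11 t=9 v=1: DROP (t<12-0); WM=12
i=12 t=17 v=8: → [16,24); WM=12
i=13 t=14 v=1: → [8,16); WM=12
i=14 t=19 v=2: → [16,24); WM=17; [8,16) fires=27
i=15 t=20 v=9: → [16,24); WM=17
i=16 t=23 v=6: → [16,24); WM=17
i=17 t=21 v=6: → [16,24); WM=21
i=18 t=23 v=5: → [16,24); WM=21
i=19 t=24 v=9: → [24,32); WM=21
i=20 t=28 v=3: → [24,32); WM=26; [16,24) fires=36
i=21 t=29 v=1: → [24,32); WM=26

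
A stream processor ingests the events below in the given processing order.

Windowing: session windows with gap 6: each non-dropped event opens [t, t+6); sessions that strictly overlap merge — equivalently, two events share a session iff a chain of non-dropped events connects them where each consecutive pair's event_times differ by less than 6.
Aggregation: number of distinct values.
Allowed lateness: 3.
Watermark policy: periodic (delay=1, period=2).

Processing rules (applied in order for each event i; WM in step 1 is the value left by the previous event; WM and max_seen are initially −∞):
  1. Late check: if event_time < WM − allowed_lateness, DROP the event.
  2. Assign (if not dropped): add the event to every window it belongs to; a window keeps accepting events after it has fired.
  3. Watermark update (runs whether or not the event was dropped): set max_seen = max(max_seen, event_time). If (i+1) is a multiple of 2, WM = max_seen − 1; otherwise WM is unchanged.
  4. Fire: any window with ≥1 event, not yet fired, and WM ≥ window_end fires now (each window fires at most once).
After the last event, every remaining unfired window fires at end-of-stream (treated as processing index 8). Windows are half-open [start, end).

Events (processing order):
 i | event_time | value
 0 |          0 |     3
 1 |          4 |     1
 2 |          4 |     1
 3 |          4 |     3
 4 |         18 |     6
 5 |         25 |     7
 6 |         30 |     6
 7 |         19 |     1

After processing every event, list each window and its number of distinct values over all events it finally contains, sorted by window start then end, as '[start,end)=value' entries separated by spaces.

[0,10)=2 [18,24)=1 [25,36)=2

i=0 t=0 v=3: → [0,6); WM=−∞
i=1 t=4 v=1: → [0,10); WM=3
i=2 t=4 v=1: → [0,10); WM=3
i=3 t=4 v=3: → [0,10); WM=3
i=4 t=18 v=6: → [18,24); WM=3
i=5 t=25 v=7: → [25,31); WM=24
i=6 t=30 v=6: → [25,36); WM=24
i=7 t=19 v=1: DROP (t<24-3); WM=29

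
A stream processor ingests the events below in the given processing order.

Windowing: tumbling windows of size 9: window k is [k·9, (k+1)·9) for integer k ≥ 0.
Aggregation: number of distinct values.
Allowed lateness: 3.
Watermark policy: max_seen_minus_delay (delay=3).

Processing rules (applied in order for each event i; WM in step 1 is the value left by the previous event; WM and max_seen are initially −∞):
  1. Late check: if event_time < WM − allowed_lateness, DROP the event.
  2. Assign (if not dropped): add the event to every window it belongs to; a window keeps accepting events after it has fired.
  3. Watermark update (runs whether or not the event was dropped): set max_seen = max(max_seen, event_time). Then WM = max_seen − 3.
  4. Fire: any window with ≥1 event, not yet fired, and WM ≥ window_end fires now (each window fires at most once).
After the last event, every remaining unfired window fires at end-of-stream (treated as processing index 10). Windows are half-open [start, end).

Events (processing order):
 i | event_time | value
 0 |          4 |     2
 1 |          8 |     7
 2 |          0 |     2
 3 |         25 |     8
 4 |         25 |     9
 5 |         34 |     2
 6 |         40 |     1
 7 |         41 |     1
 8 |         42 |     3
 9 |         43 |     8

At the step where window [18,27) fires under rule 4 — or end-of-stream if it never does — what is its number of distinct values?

2

i=0 t=4 v=2: → [0,9); WM=1
i=1 t=8 v=7: → [0,9); WM=5
i=2 t=0 v=2: DROP (t<5-3); WM=5
i=3 t=25 v=8: → [18,27); WM=22; [0,9) fires=2
i=4 t=25 v=9: → [18,27); WM=22
i=5 t=34 v=2: → [27,36); WM=31; [18,27) fires=2
i=6 t=40 v=1: → [36,45); WM=37; [27,36) fires=1
i=7 t=41 v=1: → [36,45); WM=38
i=8 t=42 v=3: → [36,45); WM=39
i=9 t=43 v=8: → [36,45); WM=40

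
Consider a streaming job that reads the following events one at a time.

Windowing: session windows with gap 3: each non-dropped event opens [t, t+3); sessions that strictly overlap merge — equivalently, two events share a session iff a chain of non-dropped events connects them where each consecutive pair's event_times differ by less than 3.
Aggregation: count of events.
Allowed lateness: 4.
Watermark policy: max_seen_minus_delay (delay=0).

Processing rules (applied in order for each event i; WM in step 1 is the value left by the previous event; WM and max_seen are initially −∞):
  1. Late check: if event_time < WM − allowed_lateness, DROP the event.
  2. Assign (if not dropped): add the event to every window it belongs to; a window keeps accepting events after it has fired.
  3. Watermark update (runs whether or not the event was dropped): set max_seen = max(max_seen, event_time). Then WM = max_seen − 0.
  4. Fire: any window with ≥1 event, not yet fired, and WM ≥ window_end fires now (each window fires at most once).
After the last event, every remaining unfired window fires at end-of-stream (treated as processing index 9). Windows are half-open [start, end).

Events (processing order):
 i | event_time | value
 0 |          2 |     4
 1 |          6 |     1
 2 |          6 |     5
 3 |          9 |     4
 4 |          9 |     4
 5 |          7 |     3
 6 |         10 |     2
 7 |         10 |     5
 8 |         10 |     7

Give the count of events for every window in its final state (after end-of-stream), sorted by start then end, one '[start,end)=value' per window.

i=0 t=2 v=4: → [2,5); WM=2
i=1 t=6 v=1: → [6,9); WM=6
i=2 t=6 v=5: → [6,9); WM=6
i=3 t=9 v=4: → [9,12); WM=9
i=4 t=9 v=4: → [9,12); WM=9
i=5 t=7 v=3: → [6,12); WM=9
i=6 t=10 v=2: → [6,13); WM=10
i=7 t=10 v=5: → [6,13); WM=10
i=8 t=10 v=7: → [6,13); WM=10

[2,5)=1 [6,13)=8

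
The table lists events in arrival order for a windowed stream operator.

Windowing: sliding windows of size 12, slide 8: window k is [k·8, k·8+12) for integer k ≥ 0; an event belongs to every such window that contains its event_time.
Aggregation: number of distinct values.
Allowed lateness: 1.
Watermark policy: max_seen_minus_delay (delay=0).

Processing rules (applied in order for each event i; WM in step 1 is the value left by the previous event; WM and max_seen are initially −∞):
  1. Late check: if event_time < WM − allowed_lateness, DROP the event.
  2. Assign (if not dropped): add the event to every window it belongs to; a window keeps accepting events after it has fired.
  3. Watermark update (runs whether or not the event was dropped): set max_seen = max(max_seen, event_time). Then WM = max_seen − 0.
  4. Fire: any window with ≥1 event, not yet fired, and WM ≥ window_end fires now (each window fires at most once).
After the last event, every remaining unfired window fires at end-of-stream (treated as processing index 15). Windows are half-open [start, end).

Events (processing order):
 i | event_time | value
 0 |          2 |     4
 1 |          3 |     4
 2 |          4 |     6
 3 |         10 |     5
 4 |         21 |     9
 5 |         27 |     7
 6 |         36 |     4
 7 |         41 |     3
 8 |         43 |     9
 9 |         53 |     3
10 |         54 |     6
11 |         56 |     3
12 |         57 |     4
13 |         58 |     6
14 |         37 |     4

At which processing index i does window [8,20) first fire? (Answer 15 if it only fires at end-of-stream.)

i=0 t=2 v=4: → [0,12); WM=2
i=1 t=3 v=4: → [0,12); WM=3
i=2 t=4 v=6: → [0,12); WM=4
i=3 t=10 v=5: → [8,20),[0,12); WM=10
i=4 t=21 v=9: → [16,28); WM=21; [0,12) fires=3 [8,20) fires=1
i=5 t=27 v=7: → [24,36),[16,28); WM=27
i=6 t=36 v=4: → [32,44); WM=36; [16,28) fires=2 [24,36) fires=1
i=7 t=41 v=3: → [40,52),[32,44); WM=41
i=8 t=43 v=9: → [40,52),[32,44); WM=43
i=9 t=53 v=3: → [48,60); WM=53; [32,44) fires=3 [40,52) fires=2
i=10 t=54 v=6: → [48,60); WM=54
i=11 t=56 v=3: → [56,68),[48,60); WM=56
i=12 t=57 v=4: → [56,68),[48,60); WM=57
i=13 t=58 v=6: → [56,68),[48,60); WM=58
i=14 t=37 v=4: DROP (t<58-1); WM=58

4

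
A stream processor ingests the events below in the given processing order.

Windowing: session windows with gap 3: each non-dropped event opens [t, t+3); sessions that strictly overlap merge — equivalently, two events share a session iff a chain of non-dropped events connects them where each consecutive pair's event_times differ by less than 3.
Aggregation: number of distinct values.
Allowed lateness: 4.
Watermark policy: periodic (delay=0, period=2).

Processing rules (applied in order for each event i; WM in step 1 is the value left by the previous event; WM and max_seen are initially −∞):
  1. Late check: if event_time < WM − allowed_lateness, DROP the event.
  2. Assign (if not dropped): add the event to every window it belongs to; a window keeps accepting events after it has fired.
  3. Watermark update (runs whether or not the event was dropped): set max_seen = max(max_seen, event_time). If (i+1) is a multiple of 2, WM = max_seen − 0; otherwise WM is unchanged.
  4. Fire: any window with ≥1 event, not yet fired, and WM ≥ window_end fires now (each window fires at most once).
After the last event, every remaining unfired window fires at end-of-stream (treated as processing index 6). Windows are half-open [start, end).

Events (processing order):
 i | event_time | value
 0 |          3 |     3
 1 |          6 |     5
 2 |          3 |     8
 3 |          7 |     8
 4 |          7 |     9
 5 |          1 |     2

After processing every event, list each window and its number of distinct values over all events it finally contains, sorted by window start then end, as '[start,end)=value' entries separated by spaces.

[3,6)=2 [6,10)=3

i=0 t=3 v=3: → [3,6); WM=−∞
i=1 t=6 v=5: → [6,9); WM=6
i=2 t=3 v=8: → [3,6); WM=6
i=3 t=7 v=8: → [6,10); WM=7
i=4 t=7 v=9: → [6,10); WM=7
i=5 t=1 v=2: DROP (t<7-4); WM=7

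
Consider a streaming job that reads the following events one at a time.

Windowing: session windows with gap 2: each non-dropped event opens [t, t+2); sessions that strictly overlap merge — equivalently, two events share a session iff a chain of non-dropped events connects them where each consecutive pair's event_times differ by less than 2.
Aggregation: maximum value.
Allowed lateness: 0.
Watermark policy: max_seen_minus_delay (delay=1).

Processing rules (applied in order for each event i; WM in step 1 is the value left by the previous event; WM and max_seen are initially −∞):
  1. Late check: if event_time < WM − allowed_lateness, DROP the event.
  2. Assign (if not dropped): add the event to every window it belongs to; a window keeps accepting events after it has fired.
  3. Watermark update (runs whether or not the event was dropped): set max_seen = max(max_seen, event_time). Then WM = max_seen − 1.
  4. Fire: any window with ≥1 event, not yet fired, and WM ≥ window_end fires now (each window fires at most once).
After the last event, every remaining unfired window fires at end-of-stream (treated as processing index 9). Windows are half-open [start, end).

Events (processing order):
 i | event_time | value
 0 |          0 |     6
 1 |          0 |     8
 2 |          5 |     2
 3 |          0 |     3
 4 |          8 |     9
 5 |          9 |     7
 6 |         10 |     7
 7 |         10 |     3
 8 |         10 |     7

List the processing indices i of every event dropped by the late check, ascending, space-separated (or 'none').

3

i=0 t=0 v=6: → [0,2); WM=-1
i=1 t=0 v=8: → [0,2); WM=-1
i=2 t=5 v=2: → [5,7); WM=4
i=3 t=0 v=3: DROP (t<4-0); WM=4
i=4 t=8 v=9: → [8,10); WM=7
i=5 t=9 v=7: → [8,11); WM=8
i=6 t=10 v=7: → [8,12); WM=9
i=7 t=10 v=3: → [8,12); WM=9
i=8 t=10 v=7: → [8,12); WM=9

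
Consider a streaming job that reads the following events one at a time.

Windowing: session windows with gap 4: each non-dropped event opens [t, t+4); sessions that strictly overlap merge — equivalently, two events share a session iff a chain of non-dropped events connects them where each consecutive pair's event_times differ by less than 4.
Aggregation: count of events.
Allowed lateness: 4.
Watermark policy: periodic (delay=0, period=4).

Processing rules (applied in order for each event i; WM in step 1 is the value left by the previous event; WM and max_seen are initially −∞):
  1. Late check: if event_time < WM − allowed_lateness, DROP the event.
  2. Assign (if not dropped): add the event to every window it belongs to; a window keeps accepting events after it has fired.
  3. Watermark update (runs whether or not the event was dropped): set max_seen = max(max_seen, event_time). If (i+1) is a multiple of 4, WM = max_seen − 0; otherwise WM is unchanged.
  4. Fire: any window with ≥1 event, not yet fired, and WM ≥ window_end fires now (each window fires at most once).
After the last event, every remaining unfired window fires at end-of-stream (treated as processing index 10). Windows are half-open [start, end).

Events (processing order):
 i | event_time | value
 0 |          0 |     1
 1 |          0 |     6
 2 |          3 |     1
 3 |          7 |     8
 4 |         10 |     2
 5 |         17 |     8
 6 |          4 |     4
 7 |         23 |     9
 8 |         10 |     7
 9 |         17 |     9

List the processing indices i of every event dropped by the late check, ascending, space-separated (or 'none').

8 9

i=0 t=0 v=1: → [0,4); WM=−∞
i=1 t=0 v=6: → [0,4); WM=−∞
i=2 t=3 v=1: → [0,7); WM=−∞
i=3 t=7 v=8: → [7,11); WM=7
i=4 t=10 v=2: → [7,14); WM=7
i=5 t=17 v=8: → [17,21); WM=7
i=6 t=4 v=4: → [0,14); WM=7
i=7 t=23 v=9: → [23,27); WM=23
i=8 t=10 v=7: DROP (t<23-4); WM=23
i=9 t=17 v=9: DROP (t<23-4); WM=23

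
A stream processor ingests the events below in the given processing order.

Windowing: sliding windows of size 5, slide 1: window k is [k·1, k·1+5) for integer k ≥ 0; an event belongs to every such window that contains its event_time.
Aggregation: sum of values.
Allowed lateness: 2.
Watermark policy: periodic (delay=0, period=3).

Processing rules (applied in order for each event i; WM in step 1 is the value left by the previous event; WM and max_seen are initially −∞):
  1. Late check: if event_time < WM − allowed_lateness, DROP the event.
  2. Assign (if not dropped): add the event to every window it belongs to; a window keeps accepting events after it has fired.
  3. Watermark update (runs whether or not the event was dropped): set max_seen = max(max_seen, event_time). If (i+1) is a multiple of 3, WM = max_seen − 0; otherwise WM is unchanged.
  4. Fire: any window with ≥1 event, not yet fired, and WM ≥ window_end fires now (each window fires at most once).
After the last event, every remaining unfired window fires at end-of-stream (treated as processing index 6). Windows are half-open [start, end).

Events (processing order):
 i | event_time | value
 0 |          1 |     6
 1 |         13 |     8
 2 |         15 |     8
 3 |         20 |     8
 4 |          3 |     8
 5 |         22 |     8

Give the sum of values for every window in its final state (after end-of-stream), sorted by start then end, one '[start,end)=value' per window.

i=0 t=1 v=6: → [1,6),[0,5); WM=−∞
i=1 t=13 v=8: → [13,18),[12,17),[11,16),[10,15),[9,14); WM=−∞
i=2 t=15 v=8: → [15,20),[14,19),[13,18),[12,17),[11,16); WM=15; [0,5) fires=6 [1,6) fires=6 [9,14) fires=8 [10,15) fires=8
i=3 t=20 v=8: → [20,25),[19,24),[18,23),[17,22),[16,21); WM=15
i=4 t=3 v=8: DROP (t<15-2); WM=15
i=5 t=22 v=8: → [22,27),[21,26),[20,25),[19,24),[18,23); WM=22; [11,16) fires=16 [12,17) fires=16 [13,18) fires=16 [14,19) fires=8 [15,20) fires=8 [16,21) fires=8 [17,22) fires=8

[0,5)=6 [1,6)=6 [9,14)=8 [10,15)=8 [11,16)=16 [12,17)=16 [13,18)=16 [14,19)=8 [15,20)=8 [16,21)=8 [17,22)=8 [18,23)=16 [19,24)=16 [20,25)=16 [21,26)=8 [22,27)=8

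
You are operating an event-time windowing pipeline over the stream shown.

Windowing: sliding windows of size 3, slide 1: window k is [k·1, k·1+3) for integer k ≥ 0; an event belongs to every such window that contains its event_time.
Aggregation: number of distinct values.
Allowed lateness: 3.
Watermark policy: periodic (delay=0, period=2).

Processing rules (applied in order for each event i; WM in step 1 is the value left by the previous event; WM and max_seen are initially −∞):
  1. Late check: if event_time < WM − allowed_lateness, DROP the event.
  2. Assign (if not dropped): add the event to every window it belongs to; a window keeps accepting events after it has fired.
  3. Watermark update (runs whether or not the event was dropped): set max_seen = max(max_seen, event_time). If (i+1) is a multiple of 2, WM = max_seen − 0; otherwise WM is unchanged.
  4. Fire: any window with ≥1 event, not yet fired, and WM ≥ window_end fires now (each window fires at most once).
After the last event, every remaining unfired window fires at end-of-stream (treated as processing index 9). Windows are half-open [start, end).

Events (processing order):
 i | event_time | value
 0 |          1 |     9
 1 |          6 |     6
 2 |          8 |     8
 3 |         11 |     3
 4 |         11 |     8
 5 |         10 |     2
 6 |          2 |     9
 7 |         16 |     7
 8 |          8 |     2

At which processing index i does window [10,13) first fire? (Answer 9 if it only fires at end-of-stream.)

i=0 t=1 v=9: → [1,4),[0,3); WM=−∞
i=1 t=6 v=6: → [6,9),[5,8),[4,7); WM=6; [0,3) fires=1 [1,4) fires=1
i=2 t=8 v=8: → [8,11),[7,10),[6,9); WM=6
i=3 t=11 v=3: → [11,14),[10,13),[9,12); WM=11; [4,7) fires=1 [5,8) fires=1 [6,9) fires=2 [7,10) fires=1 [8,11) fires=1
i=4 t=11 v=8: → [11,14),[10,13),[9,12); WM=11
i=5 t=10 v=2: → [10,13),[9,12),[8,11); WM=11
i=6 t=2 v=9: DROP (t<11-3); WM=11
i=7 t=16 v=7: → [16,19),[15,18),[14,17); WM=16; [9,12) fires=3 [10,13) fires=3 [11,14) fires=2
i=8 t=8 v=2: DROP (t<16-3); WM=16

7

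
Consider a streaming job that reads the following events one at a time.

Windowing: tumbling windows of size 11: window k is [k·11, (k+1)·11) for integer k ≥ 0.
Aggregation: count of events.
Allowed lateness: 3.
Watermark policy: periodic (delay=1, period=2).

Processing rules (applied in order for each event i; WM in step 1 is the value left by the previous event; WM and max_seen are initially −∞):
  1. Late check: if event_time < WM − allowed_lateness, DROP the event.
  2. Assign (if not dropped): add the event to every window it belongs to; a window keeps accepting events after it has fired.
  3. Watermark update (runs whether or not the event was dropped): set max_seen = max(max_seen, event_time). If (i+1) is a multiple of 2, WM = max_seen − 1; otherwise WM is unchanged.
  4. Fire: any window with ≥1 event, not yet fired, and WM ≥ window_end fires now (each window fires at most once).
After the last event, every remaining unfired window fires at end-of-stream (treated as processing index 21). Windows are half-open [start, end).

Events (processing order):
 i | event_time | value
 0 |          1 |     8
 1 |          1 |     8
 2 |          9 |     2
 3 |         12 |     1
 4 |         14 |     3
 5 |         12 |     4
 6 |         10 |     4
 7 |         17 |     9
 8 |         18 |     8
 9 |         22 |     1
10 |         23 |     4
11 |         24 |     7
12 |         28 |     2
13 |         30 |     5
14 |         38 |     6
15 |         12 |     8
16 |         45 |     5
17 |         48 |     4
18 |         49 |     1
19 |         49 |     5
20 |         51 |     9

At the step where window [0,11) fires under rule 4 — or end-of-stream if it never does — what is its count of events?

3

i=0 t=1 v=8: → [0,11); WM=−∞
i=1 t=1 v=8: → [0,11); WM=0
i=2 t=9 v=2: → [0,11); WM=0
i=3 t=12 v=1: → [11,22); WM=11; [0,11) fires=3
i=4 t=14 v=3: → [11,22); WM=11
i=5 t=12 v=4: → [11,22); WM=13
i=6 t=10 v=4: → [0,11); WM=13
i=7 t=17 v=9: → [11,22); WM=16
i=8 t=18 v=8: → [11,22); WM=16
i=9 t=22 v=1: → [22,33); WM=21
i=10 t=23 v=4: → [22,33); WM=21
i=11 t=24 v=7: → [22,33); WM=23; [11,22) fires=5
i=12 t=28 v=2: → [22,33); WM=23
i=13 t=30 v=5: → [22,33); WM=29
i=14 t=38 v=6: → [33,44); WM=29
i=15 t=12 v=8: DROP (t<29-3); WM=37; [22,33) fires=5
i=16 t=45 v=5: → [44,55); WM=37
i=17 t=48 v=4: → [44,55); WM=47; [33,44) fires=1
i=18 t=49 v=1: → [44,55); WM=47
i=19 t=49 v=5: → [44,55); WM=48
i=20 t=51 v=9: → [44,55); WM=48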